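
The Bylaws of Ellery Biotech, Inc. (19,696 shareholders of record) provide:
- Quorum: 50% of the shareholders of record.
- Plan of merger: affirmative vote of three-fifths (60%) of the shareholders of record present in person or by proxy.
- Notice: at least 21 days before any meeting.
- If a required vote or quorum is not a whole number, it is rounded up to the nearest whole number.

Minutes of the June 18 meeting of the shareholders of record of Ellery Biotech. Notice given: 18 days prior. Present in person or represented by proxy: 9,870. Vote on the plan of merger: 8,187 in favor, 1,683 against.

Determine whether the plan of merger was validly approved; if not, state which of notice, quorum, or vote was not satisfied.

Invalid — notice requirement not satisfied.

Notice: 18 days given; 21 required. Not satisfied.
Quorum: 50% of 19,696 = 9,848; 9,870 present. Satisfied.
Vote: requires three-fifths of those present (9,870); 3/5 of 9870 = 5922, so 5,922 needed; 8,187 in favor. Satisfied.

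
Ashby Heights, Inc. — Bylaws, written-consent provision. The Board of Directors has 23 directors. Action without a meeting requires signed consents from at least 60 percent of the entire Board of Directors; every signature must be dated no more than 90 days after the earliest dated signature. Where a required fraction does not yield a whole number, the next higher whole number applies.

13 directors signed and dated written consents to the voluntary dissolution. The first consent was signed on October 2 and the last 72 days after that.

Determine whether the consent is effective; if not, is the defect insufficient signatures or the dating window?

Not effective — insufficient signatures.

Signatures required: at least 60 percent of 23 — 3/5 of 23 = 13.80, rounded up to 14, so 14 needed; 13 signed. Insufficient.
Dating window: the latest signature is 72 days after the earliest; the limit is 90 days. Within the window.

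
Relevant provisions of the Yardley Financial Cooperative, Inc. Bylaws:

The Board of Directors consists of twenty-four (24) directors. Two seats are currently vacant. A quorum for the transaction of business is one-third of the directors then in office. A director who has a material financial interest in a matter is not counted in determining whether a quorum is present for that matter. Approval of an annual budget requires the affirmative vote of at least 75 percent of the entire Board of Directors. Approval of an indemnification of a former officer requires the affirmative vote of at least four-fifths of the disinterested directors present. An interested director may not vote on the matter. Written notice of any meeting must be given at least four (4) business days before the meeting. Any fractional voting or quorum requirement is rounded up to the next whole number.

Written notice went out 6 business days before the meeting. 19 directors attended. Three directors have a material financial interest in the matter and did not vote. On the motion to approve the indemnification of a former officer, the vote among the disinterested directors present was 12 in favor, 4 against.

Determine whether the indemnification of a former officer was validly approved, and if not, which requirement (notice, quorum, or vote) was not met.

Notice: 6 business days given; 4 required (6 ≥ 4). Satisfied.
Quorum: 19 present, but the 3 interested directors do not count, leaving 16. Quorum is 8. Satisfied.
Vote: the indemnification of a former officer requires four-fifths of the disinterested directors present (19 − 3 = 16). 4/5 of 16 = 12.80, rounded up to 13, so 13 affirmative votes are needed; 12 voted in favor. Not satisfied.

Invalid — vote requirement not satisfied.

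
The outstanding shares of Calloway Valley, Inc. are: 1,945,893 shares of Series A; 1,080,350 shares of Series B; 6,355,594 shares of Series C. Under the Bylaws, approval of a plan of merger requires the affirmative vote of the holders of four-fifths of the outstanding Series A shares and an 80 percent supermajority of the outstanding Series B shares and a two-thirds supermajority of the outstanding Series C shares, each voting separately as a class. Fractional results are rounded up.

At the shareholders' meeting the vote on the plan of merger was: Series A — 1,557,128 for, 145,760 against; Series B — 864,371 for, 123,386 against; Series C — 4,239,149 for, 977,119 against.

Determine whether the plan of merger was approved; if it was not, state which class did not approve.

Approved — every class gave the required vote.

Series A: 4/5 of 1945893 = 1556714.40, rounded up to 1556715; 1,556,715 required, 1,557,128 in favor — approved.
Series B: 4/5 of 1080350 = 864280; 864,280 required, 864,371 in favor — approved.
Series C: 2/3 of 6355594 = 4237062.67, rounded up to 4237063; 4,237,063 required, 4,239,149 in favor — approved.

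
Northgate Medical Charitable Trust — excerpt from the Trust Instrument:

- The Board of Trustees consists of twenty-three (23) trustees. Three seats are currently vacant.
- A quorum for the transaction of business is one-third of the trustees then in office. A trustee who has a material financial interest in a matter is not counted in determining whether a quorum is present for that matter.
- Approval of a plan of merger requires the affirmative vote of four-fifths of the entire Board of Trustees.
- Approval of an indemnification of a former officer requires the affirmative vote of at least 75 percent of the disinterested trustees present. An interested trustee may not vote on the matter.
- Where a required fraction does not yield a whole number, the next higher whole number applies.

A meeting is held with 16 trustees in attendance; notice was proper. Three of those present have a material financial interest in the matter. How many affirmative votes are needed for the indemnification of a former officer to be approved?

10

The indemnification of a former officer requires three-fourths of the disinterested trustees present (16 − 3 = 13).
3/4 of 13 = 9.75, rounded up to 10.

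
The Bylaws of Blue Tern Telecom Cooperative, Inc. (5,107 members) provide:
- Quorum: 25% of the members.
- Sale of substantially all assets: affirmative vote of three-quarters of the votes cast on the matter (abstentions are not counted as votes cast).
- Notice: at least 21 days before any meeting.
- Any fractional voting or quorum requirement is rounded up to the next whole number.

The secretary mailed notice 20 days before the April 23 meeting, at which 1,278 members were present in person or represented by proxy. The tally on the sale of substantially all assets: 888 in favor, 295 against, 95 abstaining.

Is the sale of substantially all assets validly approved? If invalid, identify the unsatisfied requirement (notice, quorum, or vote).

Notice: 20 days given; 21 required. Not satisfied.
Quorum: 25% of 5,107 = 1,276.75, rounded up to 1,277; 1,278 present. Satisfied.
Vote: requires three-fourths of the votes cast (1,278 − 95 abstaining = 1,183); 3/4 of 1183 = 887.25, rounded up to 888, so 888 needed; 888 in favor. Satisfied.

Invalid — notice requirement not satisfied.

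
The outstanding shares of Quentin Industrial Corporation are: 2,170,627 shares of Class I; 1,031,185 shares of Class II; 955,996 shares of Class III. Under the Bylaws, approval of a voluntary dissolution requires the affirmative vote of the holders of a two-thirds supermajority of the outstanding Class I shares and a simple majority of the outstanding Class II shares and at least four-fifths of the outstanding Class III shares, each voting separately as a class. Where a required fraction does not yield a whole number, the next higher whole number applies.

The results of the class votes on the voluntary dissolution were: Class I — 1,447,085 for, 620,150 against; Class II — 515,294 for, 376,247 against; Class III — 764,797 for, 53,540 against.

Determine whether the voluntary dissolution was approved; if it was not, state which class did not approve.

Not approved — the Class II shares did not give the required vote.

Class I: 2/3 of 2170627 = 1447084.67, rounded up to 1447085; 1,447,085 required, 1,447,085 in favor — approved.
Class II: a majority of 1031185 is 515593; 515,593 required, 515,294 in favor — not approved.
Class III: 4/5 of 955996 = 764796.80, rounded up to 764797; 764,797 required, 764,797 in favor — approved.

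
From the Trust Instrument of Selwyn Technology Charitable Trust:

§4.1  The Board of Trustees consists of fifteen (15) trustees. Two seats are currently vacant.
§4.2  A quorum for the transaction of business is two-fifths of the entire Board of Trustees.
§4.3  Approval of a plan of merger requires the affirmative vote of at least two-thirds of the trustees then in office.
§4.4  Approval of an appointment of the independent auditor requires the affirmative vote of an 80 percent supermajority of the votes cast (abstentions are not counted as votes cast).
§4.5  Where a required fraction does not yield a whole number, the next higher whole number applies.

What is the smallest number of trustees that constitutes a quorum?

6

2/5 of 15 = 6.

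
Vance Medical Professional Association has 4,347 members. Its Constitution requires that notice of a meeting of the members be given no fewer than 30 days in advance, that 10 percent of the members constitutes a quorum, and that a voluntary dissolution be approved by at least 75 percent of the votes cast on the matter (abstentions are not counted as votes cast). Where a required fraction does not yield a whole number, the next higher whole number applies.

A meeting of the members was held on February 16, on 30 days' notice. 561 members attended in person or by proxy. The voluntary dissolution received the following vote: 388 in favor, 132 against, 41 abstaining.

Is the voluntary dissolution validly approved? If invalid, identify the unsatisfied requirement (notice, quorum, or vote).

Invalid — vote requirement not satisfied.

Notice: 30 days given; 30 required. Satisfied.
Quorum: 10% of 4,347 = 434.70, rounded up to 435; 561 present. Satisfied.
Vote: requires three-fourths of the votes cast (561 − 41 abstaining = 520); 3/4 of 520 = 390, so 390 needed; 388 in favor. Not satisfied.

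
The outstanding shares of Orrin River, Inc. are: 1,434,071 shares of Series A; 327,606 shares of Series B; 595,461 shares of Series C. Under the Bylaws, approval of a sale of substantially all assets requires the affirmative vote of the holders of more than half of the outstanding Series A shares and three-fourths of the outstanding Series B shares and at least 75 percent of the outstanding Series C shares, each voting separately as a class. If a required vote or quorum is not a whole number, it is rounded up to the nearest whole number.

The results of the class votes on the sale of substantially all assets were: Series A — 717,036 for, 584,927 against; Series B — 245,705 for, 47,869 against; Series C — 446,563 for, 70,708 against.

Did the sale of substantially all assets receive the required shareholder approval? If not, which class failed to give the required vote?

Not approved — the Series C shares did not give the required vote.

Series A: a majority of 1434071 is 717036; 717,036 required, 717,036 in favor — approved.
Series B: 3/4 of 327606 = 245704.50, rounded up to 245705; 245,705 required, 245,705 in favor — approved.
Series C: 3/4 of 595461 = 446595.75, rounded up to 446596; 446,596 required, 446,563 in favor — not approved.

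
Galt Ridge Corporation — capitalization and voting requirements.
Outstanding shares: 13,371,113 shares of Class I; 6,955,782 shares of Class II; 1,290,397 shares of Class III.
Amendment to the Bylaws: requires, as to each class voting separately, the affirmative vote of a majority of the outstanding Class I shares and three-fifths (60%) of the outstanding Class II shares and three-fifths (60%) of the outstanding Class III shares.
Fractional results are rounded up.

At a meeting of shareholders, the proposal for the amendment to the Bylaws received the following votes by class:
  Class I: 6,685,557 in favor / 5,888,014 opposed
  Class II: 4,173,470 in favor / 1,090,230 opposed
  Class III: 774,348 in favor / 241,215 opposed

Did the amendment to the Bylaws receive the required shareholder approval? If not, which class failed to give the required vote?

Approved — every class gave the required vote.

Class I: a majority of 13371113 is 6685557; 6,685,557 required, 6,685,557 in favor — approved.
Class II: 3/5 of 6955782 = 4173469.20, rounded up to 4173470; 4,173,470 required, 4,173,470 in favor — approved.
Class III: 3/5 of 1290397 = 774238.20, rounded up to 774239; 774,239 required, 774,348 in favor — approved.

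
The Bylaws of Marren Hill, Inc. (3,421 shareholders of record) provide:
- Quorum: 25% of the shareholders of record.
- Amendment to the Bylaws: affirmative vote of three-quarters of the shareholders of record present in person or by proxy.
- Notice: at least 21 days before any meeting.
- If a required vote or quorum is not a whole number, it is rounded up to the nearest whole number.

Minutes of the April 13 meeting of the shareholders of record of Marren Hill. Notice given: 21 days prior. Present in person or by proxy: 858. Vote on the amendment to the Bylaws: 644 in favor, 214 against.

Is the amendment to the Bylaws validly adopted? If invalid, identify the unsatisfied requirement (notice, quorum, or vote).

Notice: 21 days given; 21 required. Satisfied.
Quorum: 25% of 3,421 = 855.25, rounded up to 856; 858 present. Satisfied.
Vote: requires three-fourths of those present (858); 3/4 of 858 = 643.50, rounded up to 644, so 644 needed; 644 in favor. Satisfied.

Valid — all requirements satisfied.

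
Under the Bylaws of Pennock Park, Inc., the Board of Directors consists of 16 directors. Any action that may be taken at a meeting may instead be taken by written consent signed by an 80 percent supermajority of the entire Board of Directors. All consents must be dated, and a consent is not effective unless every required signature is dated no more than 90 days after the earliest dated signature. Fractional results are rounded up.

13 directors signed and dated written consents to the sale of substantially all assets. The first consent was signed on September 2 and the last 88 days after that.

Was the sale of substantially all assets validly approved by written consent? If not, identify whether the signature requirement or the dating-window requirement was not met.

Effective — both the signature and dating-window requirements are satisfied.

Signatures required: an 80 percent supermajority of 16 — 4/5 of 16 = 12.80, rounded up to 13, so 13 needed; 13 signed. Sufficient.
Dating window: the latest signature is 88 days after the earliest; the limit is 90 days. Within the window.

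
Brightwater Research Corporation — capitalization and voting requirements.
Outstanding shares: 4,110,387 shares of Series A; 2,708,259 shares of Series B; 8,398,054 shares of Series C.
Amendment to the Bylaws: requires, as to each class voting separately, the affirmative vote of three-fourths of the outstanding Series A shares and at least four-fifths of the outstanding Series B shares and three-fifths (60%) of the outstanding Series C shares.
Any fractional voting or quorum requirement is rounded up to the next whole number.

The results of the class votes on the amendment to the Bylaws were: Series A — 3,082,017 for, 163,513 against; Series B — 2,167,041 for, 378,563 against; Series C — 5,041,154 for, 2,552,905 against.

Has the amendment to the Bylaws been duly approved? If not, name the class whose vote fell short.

Not approved — the Series A shares did not give the required vote.

Series A: 3/4 of 4110387 = 3082790.25, rounded up to 3082791; 3,082,791 required, 3,082,017 in favor — not approved.
Series B: 4/5 of 2708259 = 2166607.20, rounded up to 2166608; 2,166,608 required, 2,167,041 in favor — approved.
Series C: 3/5 of 8398054 = 5038832.40, rounded up to 5038833; 5,038,833 required, 5,041,154 in favor — approved.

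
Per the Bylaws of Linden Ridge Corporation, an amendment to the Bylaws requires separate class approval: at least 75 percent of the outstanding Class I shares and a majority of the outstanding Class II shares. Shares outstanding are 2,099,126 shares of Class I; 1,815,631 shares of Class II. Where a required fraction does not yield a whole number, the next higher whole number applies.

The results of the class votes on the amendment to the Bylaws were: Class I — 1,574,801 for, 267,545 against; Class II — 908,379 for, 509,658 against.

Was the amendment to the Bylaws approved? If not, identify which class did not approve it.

Class I: 3/4 of 2099126 = 1574344.50, rounded up to 1574345; 1,574,345 required, 1,574,801 in favor — approved.
Class II: a majority of 1815631 is 907816; 907,816 required, 908,379 in favor — approved.

Approved — every class gave the required vote.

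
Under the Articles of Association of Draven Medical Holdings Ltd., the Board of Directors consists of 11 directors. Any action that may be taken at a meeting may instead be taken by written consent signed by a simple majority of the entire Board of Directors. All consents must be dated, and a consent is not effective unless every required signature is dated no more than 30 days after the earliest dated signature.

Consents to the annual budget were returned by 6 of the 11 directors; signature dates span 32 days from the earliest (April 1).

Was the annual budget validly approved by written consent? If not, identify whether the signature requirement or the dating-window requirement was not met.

Signatures required: a simple majority of 11 — a majority of 11 is 6, so 6 needed; 6 signed. Sufficient.
Dating window: the latest signature is 32 days after the earliest; the limit is 30 days. Outside the window.

Not effective — dating-window requirement not satisfied.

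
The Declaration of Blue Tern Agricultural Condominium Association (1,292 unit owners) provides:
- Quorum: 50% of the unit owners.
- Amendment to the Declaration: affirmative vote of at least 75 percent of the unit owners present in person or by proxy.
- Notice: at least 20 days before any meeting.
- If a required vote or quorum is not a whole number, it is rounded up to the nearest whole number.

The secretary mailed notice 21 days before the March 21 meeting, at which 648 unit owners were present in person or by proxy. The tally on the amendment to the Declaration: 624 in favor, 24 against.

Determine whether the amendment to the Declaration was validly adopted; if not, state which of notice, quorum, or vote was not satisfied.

Notice: 21 days given; 20 required. Satisfied.
Quorum: 50% of 1,292 = 646; 648 present. Satisfied.
Vote: requires three-fourths of those present (648); 3/4 of 648 = 486, so 486 needed; 624 in favor. Satisfied.

Valid — all requirements satisfied.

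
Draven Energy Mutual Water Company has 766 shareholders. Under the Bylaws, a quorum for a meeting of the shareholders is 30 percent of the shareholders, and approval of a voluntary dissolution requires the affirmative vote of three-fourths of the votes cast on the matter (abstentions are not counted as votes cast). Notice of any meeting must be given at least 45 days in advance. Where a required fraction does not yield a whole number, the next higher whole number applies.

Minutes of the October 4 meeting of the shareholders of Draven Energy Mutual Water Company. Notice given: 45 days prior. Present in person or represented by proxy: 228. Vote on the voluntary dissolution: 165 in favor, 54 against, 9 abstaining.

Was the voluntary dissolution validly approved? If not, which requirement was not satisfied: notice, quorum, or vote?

Notice: 45 days given; 45 required. Satisfied.
Quorum: 30% of 766 = 229.80, rounded up to 230; 228 present. Not satisfied.
Vote: requires three-fourths of the votes cast (228 − 9 abstaining = 219); 3/4 of 219 = 164.25, rounded up to 165, so 165 needed; 165 in favor. Satisfied.

Invalid — quorum requirement not satisfied.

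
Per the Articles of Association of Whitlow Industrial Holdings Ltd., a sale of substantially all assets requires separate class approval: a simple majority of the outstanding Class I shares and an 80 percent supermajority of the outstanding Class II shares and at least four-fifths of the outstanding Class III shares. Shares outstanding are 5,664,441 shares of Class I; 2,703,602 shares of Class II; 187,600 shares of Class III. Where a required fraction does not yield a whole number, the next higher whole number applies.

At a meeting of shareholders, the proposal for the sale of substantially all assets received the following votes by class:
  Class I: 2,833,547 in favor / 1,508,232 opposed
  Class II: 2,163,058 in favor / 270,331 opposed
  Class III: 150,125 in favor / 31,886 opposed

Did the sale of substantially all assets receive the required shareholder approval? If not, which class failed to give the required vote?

Approved — every class gave the required vote.

Class I: a majority of 5664441 is 2832221; 2,832,221 required, 2,833,547 in favor — approved.
Class II: 4/5 of 2703602 = 2162881.60, rounded up to 2162882; 2,162,882 required, 2,163,058 in favor — approved.
Class III: 4/5 of 187600 = 150080; 150,080 required, 150,125 in favor — approved.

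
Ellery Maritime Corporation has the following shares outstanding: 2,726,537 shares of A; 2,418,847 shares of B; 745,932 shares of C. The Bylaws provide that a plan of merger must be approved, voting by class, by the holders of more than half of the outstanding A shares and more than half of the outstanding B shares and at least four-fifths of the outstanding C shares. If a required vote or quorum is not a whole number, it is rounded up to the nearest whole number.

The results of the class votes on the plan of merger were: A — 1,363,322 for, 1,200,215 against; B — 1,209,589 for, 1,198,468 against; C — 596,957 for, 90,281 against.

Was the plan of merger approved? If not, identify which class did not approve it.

A: a majority of 2726537 is 1363269; 1,363,269 required, 1,363,322 in favor — approved.
B: a majority of 2418847 is 1209424; 1,209,424 required, 1,209,589 in favor — approved.
C: 4/5 of 745932 = 596745.60, rounded up to 596746; 596,746 required, 596,957 in favor — approved.

Approved — every class gave the required vote.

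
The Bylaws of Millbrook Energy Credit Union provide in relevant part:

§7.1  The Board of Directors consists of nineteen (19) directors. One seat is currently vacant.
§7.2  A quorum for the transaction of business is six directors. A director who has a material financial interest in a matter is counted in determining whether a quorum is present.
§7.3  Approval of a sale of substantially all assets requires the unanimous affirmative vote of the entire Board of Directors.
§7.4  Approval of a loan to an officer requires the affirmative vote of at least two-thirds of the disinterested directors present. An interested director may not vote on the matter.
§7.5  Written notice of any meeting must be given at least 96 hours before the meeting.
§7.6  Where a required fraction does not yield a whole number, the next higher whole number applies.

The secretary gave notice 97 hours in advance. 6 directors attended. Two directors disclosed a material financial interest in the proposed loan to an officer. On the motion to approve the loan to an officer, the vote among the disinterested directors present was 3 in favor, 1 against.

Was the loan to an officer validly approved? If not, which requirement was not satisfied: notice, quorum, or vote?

Notice: 97 hours given; 96 required (97 ≥ 96). Satisfied.
Quorum: 6 present (interested directors count toward quorum); quorum is 6. Satisfied.
Vote: the loan to an officer requires two-thirds of the disinterested directors present (6 − 2 = 4). 2/3 of 4 = 2.67, rounded up to 3, so 3 affirmative votes are needed; 3 voted in favor. Satisfied.

Valid — all requirements satisfied.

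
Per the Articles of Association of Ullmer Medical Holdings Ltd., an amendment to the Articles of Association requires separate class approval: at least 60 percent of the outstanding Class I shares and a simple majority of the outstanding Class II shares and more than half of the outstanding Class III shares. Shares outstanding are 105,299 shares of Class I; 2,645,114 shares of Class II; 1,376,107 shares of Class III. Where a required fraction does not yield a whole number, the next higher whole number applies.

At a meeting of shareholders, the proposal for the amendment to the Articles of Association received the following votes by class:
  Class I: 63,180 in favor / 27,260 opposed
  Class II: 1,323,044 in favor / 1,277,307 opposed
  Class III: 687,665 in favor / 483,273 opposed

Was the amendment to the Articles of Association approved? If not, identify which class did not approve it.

Not approved — the Class III shares did not give the required vote.

Class I: 3/5 of 105299 = 63179.40, rounded up to 63180; 63,180 required, 63,180 in favor — approved.
Class II: a majority of 2645114 is 1322558; 1,322,558 required, 1,323,044 in favor — approved.
Class III: a majority of 1376107 is 688054; 688,054 required, 687,665 in favor — not approved.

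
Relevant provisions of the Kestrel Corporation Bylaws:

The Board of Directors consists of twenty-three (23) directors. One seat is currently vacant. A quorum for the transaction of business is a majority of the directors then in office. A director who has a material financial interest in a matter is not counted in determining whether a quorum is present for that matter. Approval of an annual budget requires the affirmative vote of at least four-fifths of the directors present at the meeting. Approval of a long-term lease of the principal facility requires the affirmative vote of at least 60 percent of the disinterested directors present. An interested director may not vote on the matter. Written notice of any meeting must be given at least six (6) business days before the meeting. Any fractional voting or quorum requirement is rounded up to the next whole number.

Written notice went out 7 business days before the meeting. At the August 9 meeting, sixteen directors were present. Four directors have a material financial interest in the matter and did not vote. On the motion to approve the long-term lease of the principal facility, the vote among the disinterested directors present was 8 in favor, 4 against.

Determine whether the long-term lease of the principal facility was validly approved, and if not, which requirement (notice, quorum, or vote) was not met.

Valid — all requirements satisfied.

Notice: 7 business days given; 6 required (7 ≥ 6). Satisfied.
Quorum: 16 present, but the 4 interested directors do not count, leaving 12. Quorum is 12. Satisfied.
Vote: the long-term lease of the principal facility requires three-fifths of the disinterested directors present (16 − 4 = 12). 3/5 of 12 = 7.20, rounded up to 8, so 8 affirmative votes are needed; 8 voted in favor. Satisfied.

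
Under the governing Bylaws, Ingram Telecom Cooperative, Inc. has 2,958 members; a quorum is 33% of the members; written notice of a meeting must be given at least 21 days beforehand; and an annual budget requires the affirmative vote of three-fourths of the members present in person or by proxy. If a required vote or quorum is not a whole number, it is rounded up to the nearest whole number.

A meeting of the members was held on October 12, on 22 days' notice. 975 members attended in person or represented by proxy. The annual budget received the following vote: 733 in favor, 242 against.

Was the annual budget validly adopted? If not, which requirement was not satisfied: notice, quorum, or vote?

Notice: 22 days given; 21 required. Satisfied.
Quorum: 33% of 2,958 = 976.14, rounded up to 977; 975 present. Not satisfied.
Vote: requires three-fourths of those present (975); 3/4 of 975 = 731.25, rounded up to 732, so 732 needed; 733 in favor. Satisfied.

Invalid — quorum requirement not satisfied.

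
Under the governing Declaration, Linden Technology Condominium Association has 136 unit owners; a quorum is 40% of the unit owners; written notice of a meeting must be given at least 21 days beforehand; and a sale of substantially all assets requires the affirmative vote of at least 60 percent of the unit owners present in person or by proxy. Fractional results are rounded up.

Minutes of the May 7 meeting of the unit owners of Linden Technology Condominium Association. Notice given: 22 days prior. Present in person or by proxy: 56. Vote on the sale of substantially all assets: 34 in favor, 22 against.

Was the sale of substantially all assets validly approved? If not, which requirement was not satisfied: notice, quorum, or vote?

Valid — all requirements satisfied.

Notice: 22 days given; 21 required. Satisfied.
Quorum: 40% of 136 = 54.40, rounded up to 55; 56 present. Satisfied.
Vote: requires three-fifths of those present (56); 3/5 of 56 = 33.60, rounded up to 34, so 34 needed; 34 in favor. Satisfied.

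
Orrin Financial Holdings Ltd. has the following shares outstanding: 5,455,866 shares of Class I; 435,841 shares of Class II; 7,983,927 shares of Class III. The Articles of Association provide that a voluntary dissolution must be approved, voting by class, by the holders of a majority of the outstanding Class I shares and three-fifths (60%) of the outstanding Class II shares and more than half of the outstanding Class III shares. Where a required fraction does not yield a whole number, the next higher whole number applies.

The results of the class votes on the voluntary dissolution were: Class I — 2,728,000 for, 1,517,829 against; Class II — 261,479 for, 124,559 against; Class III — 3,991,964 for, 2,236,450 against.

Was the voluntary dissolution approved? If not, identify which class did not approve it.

Not approved — the Class II shares did not give the required vote.

Class I: a majority of 5455866 is 2727934; 2,727,934 required, 2,728,000 in favor — approved.
Class II: 3/5 of 435841 = 261504.60, rounded up to 261505; 261,505 required, 261,479 in favor — not approved.
Class III: a majority of 7983927 is 3991964; 3,991,964 required, 3,991,964 in favor — approved.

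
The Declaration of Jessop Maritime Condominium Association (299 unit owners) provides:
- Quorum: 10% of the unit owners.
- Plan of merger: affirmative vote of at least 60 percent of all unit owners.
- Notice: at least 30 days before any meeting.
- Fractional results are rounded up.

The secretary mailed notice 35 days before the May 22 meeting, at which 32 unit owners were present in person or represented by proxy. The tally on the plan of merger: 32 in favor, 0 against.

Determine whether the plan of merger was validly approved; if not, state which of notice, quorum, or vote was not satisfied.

Notice: 35 days given; 30 required. Satisfied.
Quorum: 10% of 299 = 29.90, rounded up to 30; 32 present. Satisfied.
Vote: requires three-fifths of all unit owners (299); 3/5 of 299 = 179.40, rounded up to 180, so 180 needed; 32 in favor. Not satisfied.

Invalid — vote requirement not satisfied.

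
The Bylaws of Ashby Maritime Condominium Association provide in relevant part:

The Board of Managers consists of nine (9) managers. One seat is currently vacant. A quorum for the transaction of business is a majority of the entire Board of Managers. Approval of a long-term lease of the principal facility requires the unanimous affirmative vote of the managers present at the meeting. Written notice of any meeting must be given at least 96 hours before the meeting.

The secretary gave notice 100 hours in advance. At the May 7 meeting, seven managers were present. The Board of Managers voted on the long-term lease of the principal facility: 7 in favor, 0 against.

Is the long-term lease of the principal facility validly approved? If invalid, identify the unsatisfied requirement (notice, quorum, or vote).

Valid — all requirements satisfied.

Notice: 100 hours given; 96 required (100 ≥ 96). Satisfied.
Quorum: 7 present; quorum is 5. Satisfied.
Vote: the long-term lease of the principal facility requires the unanimous vote of the managers present (7). Unanimous means all 7, so 7 affirmative votes are needed; 7 voted in favor. Satisfied.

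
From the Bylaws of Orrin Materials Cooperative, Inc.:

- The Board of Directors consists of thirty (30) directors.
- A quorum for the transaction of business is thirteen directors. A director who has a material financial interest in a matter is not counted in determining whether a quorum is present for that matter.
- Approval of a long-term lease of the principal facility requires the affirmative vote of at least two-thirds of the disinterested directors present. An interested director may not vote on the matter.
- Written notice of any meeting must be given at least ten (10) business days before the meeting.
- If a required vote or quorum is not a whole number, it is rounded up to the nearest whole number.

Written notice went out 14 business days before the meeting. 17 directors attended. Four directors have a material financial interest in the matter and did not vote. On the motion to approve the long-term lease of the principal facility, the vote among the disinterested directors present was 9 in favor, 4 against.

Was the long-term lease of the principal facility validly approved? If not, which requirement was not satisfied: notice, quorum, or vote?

Notice: 14 business days given; 10 required (14 ≥ 10). Satisfied.
Quorum: 17 present, but the 4 interested directors do not count, leaving 13. Quorum is 13. Satisfied.
Vote: the long-term lease of the principal facility requires two-thirds of the disinterested directors present (17 − 4 = 13). 2/3 of 13 = 8.67, rounded up to 9, so 9 affirmative votes are needed; 9 voted in favor. Satisfied.

Valid — all requirements satisfied.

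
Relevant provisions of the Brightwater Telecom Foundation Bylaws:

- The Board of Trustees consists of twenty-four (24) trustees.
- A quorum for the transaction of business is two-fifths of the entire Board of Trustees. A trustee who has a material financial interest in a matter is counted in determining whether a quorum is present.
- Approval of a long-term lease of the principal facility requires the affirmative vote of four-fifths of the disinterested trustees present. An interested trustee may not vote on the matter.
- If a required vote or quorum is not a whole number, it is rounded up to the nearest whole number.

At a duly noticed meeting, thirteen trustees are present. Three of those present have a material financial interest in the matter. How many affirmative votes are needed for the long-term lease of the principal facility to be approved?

The long-term lease of the principal facility requires four-fifths of the disinterested trustees present (13 − 3 = 10).
4/5 of 10 = 8.

8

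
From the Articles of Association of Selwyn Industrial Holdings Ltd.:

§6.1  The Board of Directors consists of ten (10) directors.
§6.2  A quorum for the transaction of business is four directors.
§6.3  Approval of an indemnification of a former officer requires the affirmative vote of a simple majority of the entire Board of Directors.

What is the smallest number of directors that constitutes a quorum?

The quorum is fixed at 4.

4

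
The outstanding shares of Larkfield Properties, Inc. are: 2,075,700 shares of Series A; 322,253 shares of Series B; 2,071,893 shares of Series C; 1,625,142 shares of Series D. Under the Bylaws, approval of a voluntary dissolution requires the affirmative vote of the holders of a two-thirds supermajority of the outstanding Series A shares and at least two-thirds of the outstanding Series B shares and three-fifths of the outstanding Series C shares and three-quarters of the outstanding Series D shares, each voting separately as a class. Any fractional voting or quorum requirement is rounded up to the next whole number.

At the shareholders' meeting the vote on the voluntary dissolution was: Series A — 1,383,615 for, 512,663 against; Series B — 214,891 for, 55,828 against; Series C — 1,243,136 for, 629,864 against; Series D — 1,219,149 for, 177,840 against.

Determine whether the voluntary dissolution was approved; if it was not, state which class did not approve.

Not approved — the Series A shares did not give the required vote.

Series A: 2/3 of 2075700 = 1383800; 1,383,800 required, 1,383,615 in favor — not approved.
Series B: 2/3 of 322253 = 214835.33, rounded up to 214836; 214,836 required, 214,891 in favor — approved.
Series C: 3/5 of 2071893 = 1243135.80, rounded up to 1243136; 1,243,136 required, 1,243,136 in favor — approved.
Series D: 3/4 of 1625142 = 1218856.50, rounded up to 1218857; 1,218,857 required, 1,219,149 in favor — approved.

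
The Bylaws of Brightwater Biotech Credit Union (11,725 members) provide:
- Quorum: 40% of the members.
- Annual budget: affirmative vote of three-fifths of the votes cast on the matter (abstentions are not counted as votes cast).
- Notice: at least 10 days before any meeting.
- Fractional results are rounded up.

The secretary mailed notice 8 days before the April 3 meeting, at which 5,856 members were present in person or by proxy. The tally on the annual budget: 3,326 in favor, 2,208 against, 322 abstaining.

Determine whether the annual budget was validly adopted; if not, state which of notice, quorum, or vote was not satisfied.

Notice: 8 days given; 10 required. Not satisfied.
Quorum: 40% of 11,725 = 4,690; 5,856 present. Satisfied.
Vote: requires three-fifths of the votes cast (5,856 − 322 abstaining = 5,534); 3/5 of 5534 = 3320.40, rounded up to 3321, so 3,321 needed; 3,326 in favor. Satisfied.

Invalid — notice requirement not satisfied.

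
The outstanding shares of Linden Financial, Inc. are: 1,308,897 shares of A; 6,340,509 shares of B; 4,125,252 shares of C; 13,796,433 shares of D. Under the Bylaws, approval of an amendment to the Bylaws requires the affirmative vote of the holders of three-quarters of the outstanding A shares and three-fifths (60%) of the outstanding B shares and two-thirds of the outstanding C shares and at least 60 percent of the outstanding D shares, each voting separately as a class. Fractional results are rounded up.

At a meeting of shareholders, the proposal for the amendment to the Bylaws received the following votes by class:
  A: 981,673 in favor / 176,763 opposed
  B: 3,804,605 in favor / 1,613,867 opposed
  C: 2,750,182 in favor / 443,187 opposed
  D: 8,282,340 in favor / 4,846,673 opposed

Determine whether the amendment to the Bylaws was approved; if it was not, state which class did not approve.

A: 3/4 of 1308897 = 981672.75, rounded up to 981673; 981,673 required, 981,673 in favor — approved.
B: 3/5 of 6340509 = 3804305.40, rounded up to 3804306; 3,804,306 required, 3,804,605 in favor — approved.
C: 2/3 of 4125252 = 2750168; 2,750,168 required, 2,750,182 in favor — approved.
D: 3/5 of 13796433 = 8277859.80, rounded up to 8277860; 8,277,860 required, 8,282,340 in favor — approved.

Approved — every class gave the required vote.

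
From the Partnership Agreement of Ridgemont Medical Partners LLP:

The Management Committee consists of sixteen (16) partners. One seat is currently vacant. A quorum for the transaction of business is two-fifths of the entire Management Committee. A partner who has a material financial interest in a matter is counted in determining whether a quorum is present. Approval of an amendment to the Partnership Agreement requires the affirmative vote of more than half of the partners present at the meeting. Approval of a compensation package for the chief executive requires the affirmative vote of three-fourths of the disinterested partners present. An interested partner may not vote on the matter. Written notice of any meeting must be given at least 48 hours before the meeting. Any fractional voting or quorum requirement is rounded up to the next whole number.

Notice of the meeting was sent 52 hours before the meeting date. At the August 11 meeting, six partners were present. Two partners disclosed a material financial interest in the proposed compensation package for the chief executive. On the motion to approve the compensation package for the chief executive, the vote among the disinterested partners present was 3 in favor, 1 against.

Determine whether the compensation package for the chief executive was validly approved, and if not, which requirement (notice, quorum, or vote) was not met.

Invalid — quorum requirement not satisfied.

Notice: 52 hours given; 48 required (52 ≥ 48). Satisfied.
Quorum: 6 present (interested partners count toward quorum); quorum is 7. Not satisfied.
Vote: the compensation package for the chief executive requires three-fourths of the disinterested partners present (6 − 2 = 4). 3/4 of 4 = 3, so 3 affirmative votes are needed; 3 voted in favor. Satisfied. (Moot — without a quorum no business can be validly transacted.)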